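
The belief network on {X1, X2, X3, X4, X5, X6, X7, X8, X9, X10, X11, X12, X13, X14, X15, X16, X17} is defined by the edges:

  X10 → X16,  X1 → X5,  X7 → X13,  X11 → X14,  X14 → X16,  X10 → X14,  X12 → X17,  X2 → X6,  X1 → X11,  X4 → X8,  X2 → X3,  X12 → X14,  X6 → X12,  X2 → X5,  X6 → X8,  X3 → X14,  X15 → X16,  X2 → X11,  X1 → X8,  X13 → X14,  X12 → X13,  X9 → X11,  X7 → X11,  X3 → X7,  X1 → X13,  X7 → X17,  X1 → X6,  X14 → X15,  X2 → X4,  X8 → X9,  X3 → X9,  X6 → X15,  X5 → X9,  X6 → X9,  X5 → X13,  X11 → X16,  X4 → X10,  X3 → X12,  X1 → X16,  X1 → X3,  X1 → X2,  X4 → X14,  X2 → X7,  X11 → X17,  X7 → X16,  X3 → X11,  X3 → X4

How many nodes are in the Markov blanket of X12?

11

The Markov blanket of a node is its parents, its children, and the other parents of its children.
X12 has parents X3, X6.
Children of X12: X13, X14, X17.
Other parents of X12's children:
  parents(X13) \ {X12} = {X1, X5, X7}.
  parents(X14) \ {X12} = {X3, X4, X10, X11, X13}.
  parents(X17) \ {X12} = {X7, X11}.
MB(X12) = {X1, X3, X4, X5, X6, X7, X10, X11, X13, X14, X17}, which has 11 nodes.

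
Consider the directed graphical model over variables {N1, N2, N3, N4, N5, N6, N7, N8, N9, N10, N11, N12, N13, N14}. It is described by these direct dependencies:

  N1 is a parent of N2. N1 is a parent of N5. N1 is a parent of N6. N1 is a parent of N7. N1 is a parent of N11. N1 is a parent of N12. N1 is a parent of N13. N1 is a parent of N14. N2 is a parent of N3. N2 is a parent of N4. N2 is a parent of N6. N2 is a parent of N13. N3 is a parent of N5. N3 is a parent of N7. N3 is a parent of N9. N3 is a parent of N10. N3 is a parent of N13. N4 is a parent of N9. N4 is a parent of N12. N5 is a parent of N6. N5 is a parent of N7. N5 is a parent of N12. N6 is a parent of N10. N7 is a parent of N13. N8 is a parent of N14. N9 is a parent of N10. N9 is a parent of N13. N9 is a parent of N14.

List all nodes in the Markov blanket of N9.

{N1, N2, N3, N4, N6, N7, N8, N10, N13, N14}

A node's Markov blanket = Pa ∪ Ch ∪ (parents of Ch other than the node itself).
Pa(N9) = {N3, N4}.
Children of N9: N10, N13, N14.
Parents of each child, excluding N9:
  parents(N10) \ {N9} = {N3, N6}.
  N13's other parents are N1, N2, N3, N7.
  N14's other parents are N1, N8.
So the Markov blanket of N9 is {N1, N2, N3, N4, N6, N7, N8, N10, N13, N14}.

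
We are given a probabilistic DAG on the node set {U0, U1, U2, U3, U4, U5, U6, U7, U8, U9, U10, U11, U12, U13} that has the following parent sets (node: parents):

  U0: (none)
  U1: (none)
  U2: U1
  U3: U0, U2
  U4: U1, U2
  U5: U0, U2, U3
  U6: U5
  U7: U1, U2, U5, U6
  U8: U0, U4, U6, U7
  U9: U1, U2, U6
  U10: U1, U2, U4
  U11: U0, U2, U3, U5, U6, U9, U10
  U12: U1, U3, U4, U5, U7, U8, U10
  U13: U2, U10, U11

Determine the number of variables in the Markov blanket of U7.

10

The Markov blanket of a node is its parents, its children, and the other parents of its children.
Pa(U7) = {U1, U2, U5, U6}.
Ch(U7) = {U8, U12}.
Co-parents of U7 (other parents of its children):
  U8 also has parents U0, U4, U6.
  U12 also has parents U1, U3, U4, U5, U8, U10.
MB(U7) = {U0, U1, U2, U3, U4, U5, U6, U8, U10, U12}, which has 10 nodes.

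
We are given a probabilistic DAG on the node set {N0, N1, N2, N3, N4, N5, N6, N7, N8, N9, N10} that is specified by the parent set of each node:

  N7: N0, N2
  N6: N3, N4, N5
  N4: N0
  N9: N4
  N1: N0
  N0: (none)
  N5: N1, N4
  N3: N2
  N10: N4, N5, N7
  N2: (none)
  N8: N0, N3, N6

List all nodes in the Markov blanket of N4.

{N0, N1, N3, N5, N6, N7, N9, N10}

The Markov blanket of a node is its parents, its children, and the other parents of its children.
Ch(N4) = {N5, N6, N9, N10}.
N4 has parent N0.
Co-parents of N4 (other parents of its children):
  N5 also has parent N1.
  parents(N6) \ {N4} = {N3, N5}.
  N9 has no other parent.
  N10 also has parents N5, N7.
MB(N4) = {N0, N1, N3, N5, N6, N7, N9, N10}.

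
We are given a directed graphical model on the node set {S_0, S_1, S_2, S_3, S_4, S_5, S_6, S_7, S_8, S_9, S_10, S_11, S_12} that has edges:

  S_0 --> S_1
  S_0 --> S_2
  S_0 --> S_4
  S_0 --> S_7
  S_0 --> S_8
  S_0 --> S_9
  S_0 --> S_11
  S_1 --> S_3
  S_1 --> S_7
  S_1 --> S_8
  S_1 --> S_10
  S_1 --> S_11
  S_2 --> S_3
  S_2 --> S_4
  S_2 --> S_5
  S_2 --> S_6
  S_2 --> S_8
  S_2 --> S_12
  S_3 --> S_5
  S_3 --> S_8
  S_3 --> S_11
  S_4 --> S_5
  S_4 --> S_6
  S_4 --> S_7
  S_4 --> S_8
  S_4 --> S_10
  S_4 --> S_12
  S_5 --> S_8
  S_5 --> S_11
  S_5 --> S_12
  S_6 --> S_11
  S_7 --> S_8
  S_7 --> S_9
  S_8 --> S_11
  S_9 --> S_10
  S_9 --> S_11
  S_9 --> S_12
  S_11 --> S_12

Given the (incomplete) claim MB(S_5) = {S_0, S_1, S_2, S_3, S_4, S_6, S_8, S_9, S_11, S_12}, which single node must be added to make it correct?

S_7

Recall MB(v) = parents ∪ children ∪ spouses, where spouses are the other parents of v's children.
Parents of S_5: S_2, S_3, S_4.
S_5 has children S_8, S_11, S_12.
Co-parents of S_5 (other parents of its children):
  S_8 also has parents S_0, S_1, S_2, S_3, S_4, S_7.
  S_11 also has parents S_0, S_1, S_3, S_6, S_8, S_9.
  parents(S_12) \ {S_5} = {S_2, S_4, S_9, S_11}.
MB(S_5) = {S_0, S_1, S_2, S_3, S_4, S_6, S_7, S_8, S_9, S_11, S_12}.
Comparing with the claimed set, S_7 is missing.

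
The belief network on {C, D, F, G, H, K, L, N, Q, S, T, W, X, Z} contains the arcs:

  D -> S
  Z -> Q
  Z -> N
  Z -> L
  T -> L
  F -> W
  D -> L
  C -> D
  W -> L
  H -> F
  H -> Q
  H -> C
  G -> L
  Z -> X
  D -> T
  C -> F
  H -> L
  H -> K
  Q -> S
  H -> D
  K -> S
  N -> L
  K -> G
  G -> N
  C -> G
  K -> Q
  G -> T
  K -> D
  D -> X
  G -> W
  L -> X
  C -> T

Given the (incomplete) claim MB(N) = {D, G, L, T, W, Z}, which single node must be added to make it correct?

H

N's parents: G, Z.
Children of N: L.
For each child, the remaining parents (spouses of N):
  L also has parents D, G, H, T, W, Z.
MB(N) = {D, G, H, L, T, W, Z}.
Comparing with the claimed set, H is missing.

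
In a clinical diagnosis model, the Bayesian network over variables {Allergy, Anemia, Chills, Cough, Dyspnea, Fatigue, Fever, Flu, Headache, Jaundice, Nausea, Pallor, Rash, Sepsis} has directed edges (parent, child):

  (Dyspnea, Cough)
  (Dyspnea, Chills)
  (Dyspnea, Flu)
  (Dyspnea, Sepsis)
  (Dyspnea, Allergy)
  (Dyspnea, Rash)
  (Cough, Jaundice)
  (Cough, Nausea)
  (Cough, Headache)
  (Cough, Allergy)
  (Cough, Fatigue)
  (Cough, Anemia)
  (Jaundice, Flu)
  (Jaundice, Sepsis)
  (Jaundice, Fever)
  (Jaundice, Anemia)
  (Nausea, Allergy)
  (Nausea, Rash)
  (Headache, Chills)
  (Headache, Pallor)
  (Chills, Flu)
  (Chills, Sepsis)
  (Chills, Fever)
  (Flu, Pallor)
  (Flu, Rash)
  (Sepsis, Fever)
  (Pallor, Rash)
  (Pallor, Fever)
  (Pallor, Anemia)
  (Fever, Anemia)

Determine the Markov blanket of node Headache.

By definition, MB(Headache) is built from Headache's parents, Headache's children, and the co-parents of Headache.
Parents of Headache: Cough.
Ch(Headache) = {Chills, Pallor}.
Parents of each child, excluding Headache:
  Chills: Dyspnea
  Pallor: Flu
MB(Headache) = {Chills, Cough, Dyspnea, Flu, Pallor}.

{Chills, Cough, Dyspnea, Flu, Pallor}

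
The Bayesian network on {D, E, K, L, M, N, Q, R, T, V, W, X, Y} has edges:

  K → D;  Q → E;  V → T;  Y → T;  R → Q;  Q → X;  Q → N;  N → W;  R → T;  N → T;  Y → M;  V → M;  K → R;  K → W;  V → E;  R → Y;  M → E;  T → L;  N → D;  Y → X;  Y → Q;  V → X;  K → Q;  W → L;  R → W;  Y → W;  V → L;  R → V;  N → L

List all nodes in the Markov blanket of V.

{E, L, M, N, Q, R, T, W, X, Y}

V's parents: R.
V's children: E, L, M, T, X.
For each child, the remaining parents (spouses of V):
  parents(T) \ {V} = {N, R, Y}.
  parents(M) \ {V} = {Y}.
  parents(X) \ {V} = {Q, Y}.
  E's other parents are M, Q.
  L also has parents N, T, W.
Taking the union gives {E, L, M, N, Q, R, T, W, X, Y}.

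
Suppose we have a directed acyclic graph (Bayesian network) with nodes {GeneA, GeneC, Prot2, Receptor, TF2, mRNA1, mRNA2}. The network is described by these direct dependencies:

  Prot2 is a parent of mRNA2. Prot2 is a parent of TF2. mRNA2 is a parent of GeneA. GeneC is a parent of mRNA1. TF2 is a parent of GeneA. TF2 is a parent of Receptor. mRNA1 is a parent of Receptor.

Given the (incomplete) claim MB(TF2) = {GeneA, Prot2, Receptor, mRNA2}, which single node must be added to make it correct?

mRNA1

By definition, MB(TF2) is built from TF2's parents, TF2's children, and the co-parents of TF2.
Ch(TF2) = {GeneA, Receptor}.
Pa(TF2) = {Prot2}.
Co-parents of TF2 (other parents of its children):
  parents(GeneA) \ {TF2} = {mRNA2}.
  Receptor also has parent mRNA1.
MB(TF2) = {GeneA, Prot2, Receptor, mRNA1, mRNA2}.
Comparing with the claimed set, mRNA1 is missing.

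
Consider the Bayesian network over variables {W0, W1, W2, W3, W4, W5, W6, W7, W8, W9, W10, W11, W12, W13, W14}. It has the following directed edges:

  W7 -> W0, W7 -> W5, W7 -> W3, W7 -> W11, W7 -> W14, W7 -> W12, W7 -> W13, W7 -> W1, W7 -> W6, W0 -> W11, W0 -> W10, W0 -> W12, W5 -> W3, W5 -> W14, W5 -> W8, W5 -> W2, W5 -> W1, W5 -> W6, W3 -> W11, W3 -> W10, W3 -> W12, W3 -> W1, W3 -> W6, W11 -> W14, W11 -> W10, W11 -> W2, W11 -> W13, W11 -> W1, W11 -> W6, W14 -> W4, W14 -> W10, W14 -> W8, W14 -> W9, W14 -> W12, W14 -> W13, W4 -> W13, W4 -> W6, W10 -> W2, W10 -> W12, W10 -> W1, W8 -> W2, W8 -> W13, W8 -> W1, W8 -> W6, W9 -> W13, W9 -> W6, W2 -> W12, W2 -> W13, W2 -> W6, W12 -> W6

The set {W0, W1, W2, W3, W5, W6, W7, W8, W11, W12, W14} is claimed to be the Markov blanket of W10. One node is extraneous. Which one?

W10 has parents W0, W3, W11, W14.
W10's children: W1, W2, W12.
Co-parents of W10 (other parents of its children):
  W2's other parents are W5, W8, W11.
  W12 also has parents W0, W2, W3, W7, W14.
  W1 also has parents W3, W5, W7, W8, W11.
MB(W10) = {W0, W1, W2, W3, W5, W7, W8, W11, W12, W14}.
W6 is neither a parent, child, nor co-parent of W10, so it does not belong.

W6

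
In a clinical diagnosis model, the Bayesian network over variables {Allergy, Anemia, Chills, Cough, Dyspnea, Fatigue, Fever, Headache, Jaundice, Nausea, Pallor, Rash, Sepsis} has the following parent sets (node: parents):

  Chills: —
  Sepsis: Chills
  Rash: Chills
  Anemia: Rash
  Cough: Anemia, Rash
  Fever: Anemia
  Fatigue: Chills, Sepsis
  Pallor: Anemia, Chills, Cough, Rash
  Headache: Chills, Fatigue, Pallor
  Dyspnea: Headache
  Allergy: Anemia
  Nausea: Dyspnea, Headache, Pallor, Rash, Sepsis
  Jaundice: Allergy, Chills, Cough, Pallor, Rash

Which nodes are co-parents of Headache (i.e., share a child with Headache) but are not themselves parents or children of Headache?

Children of Headache: Dyspnea, Nausea.
  Dyspnea has no other parent.
  Nausea also has parents Dyspnea, Pallor, Rash, Sepsis.
Excluding nodes already adjacent to Headache (Chills, Dyspnea, Fatigue, Nausea, Pallor), the co-parent-only contribution is {Rash, Sepsis}.

{Rash, Sepsis}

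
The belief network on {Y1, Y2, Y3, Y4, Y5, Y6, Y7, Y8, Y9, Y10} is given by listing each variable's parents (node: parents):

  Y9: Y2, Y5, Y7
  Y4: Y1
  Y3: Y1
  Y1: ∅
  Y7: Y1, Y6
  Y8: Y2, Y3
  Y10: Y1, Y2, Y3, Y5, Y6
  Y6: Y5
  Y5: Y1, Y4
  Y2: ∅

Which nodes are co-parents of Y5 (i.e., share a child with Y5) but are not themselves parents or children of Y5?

{Y2, Y3, Y7}

Children of Y5: Y6, Y9, Y10.
  Y6: —
  Y9: Y2, Y7
  Y10: Y1, Y2, Y3, Y6
Excluding nodes already adjacent to Y5 (Y1, Y4, Y6, Y9, Y10), the co-parent-only contribution is {Y2, Y3, Y7}.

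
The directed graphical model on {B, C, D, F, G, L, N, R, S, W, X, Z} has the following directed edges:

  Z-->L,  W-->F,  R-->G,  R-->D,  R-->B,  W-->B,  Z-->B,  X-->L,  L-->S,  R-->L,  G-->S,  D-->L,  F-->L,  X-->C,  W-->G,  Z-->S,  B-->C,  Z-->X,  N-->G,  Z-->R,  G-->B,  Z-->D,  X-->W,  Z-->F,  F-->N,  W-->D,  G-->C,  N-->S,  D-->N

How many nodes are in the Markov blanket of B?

B's parents: G, R, W, Z.
B's children: C.
Co-parents of B (other parents of its children):
  C: G, X
MB(B) = {C, G, R, W, X, Z}, which has 6 nodes.

6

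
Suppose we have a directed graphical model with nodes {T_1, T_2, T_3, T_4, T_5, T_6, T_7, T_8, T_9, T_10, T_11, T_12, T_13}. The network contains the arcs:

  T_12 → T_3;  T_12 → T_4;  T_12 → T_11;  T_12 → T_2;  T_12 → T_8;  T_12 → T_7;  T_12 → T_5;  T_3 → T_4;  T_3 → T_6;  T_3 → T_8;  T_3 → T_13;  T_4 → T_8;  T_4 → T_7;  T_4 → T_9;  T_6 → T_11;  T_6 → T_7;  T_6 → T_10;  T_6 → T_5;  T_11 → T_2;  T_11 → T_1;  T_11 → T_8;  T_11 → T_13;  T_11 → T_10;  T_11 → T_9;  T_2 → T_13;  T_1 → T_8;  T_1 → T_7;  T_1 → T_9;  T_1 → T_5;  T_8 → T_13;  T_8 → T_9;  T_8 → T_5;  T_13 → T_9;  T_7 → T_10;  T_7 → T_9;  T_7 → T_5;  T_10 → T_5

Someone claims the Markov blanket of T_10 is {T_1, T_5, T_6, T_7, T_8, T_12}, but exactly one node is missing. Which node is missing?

T_10's parents: T_6, T_7, T_11.
Children of T_10: T_5.
Co-parents of T_10 (other parents of its children):
  parents(T_5) \ {T_10} = {T_1, T_6, T_7, T_8, T_12}.
MB(T_10) = {T_1, T_5, T_6, T_7, T_8, T_11, T_12}.
Comparing with the claimed set, T_11 is missing.

T_11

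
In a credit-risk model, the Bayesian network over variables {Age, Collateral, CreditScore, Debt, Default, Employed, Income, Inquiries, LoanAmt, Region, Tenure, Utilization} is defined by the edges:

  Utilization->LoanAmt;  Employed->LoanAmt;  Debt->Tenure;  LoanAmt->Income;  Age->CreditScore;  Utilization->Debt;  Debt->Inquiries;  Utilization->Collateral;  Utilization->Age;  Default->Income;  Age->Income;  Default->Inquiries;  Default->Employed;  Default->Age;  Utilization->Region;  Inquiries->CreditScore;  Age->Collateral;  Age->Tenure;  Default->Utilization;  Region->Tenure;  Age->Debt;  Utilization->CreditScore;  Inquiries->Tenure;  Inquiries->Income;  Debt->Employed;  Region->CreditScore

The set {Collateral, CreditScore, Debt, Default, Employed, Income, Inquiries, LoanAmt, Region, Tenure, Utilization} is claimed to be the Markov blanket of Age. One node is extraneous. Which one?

Parents of Age: Default, Utilization.
Age's children: Collateral, CreditScore, Debt, Income, Tenure.
For each child, the remaining parents (spouses of Age):
  Debt also has parent Utilization.
  Collateral's other parent is Utilization.
  parents(CreditScore) \ {Age} = {Inquiries, Region, Utilization}.
  Tenure also has parents Debt, Inquiries, Region.
  parents(Income) \ {Age} = {Default, Inquiries, LoanAmt}.
MB(Age) = {Collateral, CreditScore, Debt, Default, Income, Inquiries, LoanAmt, Region, Tenure, Utilization}.
Employed is neither a parent, child, nor co-parent of Age, so it does not belong.

Employed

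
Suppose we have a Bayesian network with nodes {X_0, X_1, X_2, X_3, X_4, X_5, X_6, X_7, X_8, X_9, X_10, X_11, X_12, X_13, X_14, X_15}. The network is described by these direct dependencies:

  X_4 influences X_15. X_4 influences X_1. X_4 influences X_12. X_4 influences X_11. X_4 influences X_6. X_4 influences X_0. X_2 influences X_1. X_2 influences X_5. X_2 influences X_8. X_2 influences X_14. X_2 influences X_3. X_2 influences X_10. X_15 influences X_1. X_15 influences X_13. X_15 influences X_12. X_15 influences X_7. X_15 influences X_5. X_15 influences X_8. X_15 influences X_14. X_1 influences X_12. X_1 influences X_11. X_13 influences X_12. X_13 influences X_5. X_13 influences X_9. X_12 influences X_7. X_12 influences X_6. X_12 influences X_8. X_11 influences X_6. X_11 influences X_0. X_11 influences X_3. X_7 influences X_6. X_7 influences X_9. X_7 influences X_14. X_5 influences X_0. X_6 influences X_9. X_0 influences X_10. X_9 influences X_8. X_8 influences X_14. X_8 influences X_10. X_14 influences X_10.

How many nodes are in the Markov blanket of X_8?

X_8's children: X_10, X_14.
Parents of X_8: X_2, X_9, X_12, X_15.
Parents of each child, excluding X_8:
  parents(X_14) \ {X_8} = {X_2, X_7, X_15}.
  X_10's other parents are X_0, X_2, X_14.
MB(X_8) = {X_0, X_2, X_7, X_9, X_10, X_12, X_14, X_15}, which has 8 nodes.

8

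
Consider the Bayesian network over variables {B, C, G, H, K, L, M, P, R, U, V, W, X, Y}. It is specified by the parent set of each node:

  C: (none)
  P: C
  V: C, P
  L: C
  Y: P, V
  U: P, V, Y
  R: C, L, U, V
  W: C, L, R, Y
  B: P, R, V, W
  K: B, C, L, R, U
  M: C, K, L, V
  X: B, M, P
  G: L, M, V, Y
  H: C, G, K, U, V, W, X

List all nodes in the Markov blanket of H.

{C, G, K, U, V, W, X}

Children of H: none.
Pa(H) = {C, G, K, U, V, W, X}.
H has no children, so there are no co-parents.
So the Markov blanket of H is {C, G, K, U, V, W, X}.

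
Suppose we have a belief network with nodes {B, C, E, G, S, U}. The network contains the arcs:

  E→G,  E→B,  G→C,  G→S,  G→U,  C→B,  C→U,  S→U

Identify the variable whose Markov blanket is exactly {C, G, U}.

The target node must have every member of {C, G, U} as a parent, child, or co-parent, and no others.
Parents of S: G; children: U; co-parents: C, G.
These exactly cover the given set, so the node is S.

S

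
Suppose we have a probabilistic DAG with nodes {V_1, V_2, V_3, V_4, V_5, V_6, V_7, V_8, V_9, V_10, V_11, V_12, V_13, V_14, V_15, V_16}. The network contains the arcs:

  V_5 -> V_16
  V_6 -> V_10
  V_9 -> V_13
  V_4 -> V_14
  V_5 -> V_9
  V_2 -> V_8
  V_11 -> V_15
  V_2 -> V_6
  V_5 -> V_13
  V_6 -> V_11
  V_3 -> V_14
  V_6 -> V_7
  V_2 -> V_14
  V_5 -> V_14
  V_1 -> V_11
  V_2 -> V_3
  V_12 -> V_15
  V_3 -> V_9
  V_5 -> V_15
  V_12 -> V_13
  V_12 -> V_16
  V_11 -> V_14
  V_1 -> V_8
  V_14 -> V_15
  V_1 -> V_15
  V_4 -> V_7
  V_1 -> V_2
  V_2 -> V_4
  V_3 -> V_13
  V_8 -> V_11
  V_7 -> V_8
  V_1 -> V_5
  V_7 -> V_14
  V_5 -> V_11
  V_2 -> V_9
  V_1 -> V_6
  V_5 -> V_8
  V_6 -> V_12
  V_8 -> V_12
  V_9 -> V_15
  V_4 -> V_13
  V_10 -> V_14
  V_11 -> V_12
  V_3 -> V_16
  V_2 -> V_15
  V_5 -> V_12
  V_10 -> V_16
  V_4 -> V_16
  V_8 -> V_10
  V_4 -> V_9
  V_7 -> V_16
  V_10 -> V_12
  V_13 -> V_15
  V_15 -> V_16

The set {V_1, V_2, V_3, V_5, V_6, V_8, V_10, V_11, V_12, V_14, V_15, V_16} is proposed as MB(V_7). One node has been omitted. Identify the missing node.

V_4

Children of V_7: V_8, V_14, V_16.
V_7's parents: V_4, V_6.
Parents of each child, excluding V_7:
  V_8 also has parents V_1, V_2, V_5.
  V_14's other parents are V_2, V_3, V_4, V_5, V_10, V_11.
  V_16 also has parents V_3, V_4, V_5, V_10, V_12, V_15.
MB(V_7) = {V_1, V_2, V_3, V_4, V_5, V_6, V_8, V_10, V_11, V_12, V_14, V_15, V_16}.
Comparing with the claimed set, V_4 is missing.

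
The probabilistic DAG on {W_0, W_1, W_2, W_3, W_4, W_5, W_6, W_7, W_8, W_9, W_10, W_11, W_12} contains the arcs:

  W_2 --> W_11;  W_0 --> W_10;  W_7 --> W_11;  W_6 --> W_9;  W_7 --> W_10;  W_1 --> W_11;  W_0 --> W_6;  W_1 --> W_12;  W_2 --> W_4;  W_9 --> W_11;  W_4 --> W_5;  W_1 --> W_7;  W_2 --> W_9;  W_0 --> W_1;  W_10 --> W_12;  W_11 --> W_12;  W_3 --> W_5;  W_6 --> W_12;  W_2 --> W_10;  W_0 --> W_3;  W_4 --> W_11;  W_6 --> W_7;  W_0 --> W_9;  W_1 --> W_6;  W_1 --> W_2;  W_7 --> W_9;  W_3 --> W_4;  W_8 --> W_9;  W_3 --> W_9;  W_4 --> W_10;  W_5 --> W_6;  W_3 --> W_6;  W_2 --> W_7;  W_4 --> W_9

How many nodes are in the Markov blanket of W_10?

8

By definition, MB(W_10) is built from W_10's parents, W_10's children, and the co-parents of W_10.
W_10 has child W_12.
W_10 has parents W_0, W_2, W_4, W_7.
For each child, the remaining parents (spouses of W_10):
  W_12: W_1, W_6, W_11
MB(W_10) = {W_0, W_1, W_2, W_4, W_6, W_7, W_11, W_12}, which has 8 nodes.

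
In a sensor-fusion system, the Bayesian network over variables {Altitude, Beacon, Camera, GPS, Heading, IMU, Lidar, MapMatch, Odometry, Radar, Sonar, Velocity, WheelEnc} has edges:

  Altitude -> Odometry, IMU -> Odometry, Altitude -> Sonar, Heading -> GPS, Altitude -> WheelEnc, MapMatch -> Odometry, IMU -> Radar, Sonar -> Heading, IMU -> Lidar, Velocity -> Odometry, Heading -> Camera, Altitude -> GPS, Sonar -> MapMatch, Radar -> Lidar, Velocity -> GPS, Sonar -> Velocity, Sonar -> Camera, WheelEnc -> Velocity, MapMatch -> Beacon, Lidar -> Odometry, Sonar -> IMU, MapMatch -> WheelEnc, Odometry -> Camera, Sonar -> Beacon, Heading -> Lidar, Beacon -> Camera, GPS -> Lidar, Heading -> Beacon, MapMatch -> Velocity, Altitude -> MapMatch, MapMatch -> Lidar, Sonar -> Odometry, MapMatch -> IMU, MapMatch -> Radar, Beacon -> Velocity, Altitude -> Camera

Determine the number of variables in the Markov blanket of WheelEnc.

5

WheelEnc's children: Velocity.
Pa(WheelEnc) = {Altitude, MapMatch}.
For each child, the remaining parents (spouses of WheelEnc):
  Velocity: Beacon, MapMatch, Sonar
MB(WheelEnc) = {Altitude, Beacon, MapMatch, Sonar, Velocity}, which has 5 nodes.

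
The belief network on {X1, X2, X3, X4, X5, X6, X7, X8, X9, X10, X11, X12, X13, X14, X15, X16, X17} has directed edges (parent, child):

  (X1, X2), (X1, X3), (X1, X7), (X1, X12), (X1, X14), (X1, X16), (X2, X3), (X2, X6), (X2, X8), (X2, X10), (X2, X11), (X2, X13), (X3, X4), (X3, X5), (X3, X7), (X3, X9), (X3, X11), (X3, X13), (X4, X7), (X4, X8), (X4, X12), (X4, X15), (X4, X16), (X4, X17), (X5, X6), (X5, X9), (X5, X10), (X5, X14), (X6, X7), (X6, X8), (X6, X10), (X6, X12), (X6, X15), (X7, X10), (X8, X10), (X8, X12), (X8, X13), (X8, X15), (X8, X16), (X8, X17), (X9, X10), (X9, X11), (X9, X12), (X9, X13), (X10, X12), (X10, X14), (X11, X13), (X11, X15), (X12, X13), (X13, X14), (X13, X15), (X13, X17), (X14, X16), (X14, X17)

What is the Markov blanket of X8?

X8 has children X10, X12, X13, X15, X16, X17.
Parents of X8: X2, X4, X6.
For each child, the remaining parents (spouses of X8):
  X10 also has parents X2, X5, X6, X7, X9.
  parents(X12) \ {X8} = {X1, X4, X6, X9, X10}.
  X13 also has parents X2, X3, X9, X11, X12.
  X15 also has parents X4, X6, X11, X13.
  X16's other parents are X1, X4, X14.
  X17's other parents are X4, X13, X14.
So the Markov blanket of X8 is {X1, X2, X3, X4, X5, X6, X7, X9, X10, X11, X12, X13, X14, X15, X16, X17}.

{X1, X2, X3, X4, X5, X6, X7, X9, X10, X11, X12, X13, X14, X15, X16, X17}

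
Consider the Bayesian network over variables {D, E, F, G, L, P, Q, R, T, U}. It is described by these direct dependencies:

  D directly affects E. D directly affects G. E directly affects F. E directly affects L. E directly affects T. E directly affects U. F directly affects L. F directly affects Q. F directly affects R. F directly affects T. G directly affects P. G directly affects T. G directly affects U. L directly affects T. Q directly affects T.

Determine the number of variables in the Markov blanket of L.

A node's Markov blanket = Pa ∪ Ch ∪ (parents of Ch other than the node itself).
Children of L: T.
L's parents: E, F.
Parents of each child, excluding L:
  parents(T) \ {L} = {E, F, G, Q}.
MB(L) = {E, F, G, Q, T}, which has 5 nodes.

5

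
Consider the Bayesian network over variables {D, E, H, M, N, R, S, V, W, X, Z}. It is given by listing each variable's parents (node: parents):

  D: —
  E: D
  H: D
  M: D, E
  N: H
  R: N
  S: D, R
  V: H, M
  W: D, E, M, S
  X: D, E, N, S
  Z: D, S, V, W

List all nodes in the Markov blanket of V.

V has child Z.
Parents of V: H, M.
For each child, the remaining parents (spouses of V):
  parents(Z) \ {V} = {D, S, W}.
So the Markov blanket of V is {D, H, M, S, W, Z}.

{D, H, M, S, W, Z}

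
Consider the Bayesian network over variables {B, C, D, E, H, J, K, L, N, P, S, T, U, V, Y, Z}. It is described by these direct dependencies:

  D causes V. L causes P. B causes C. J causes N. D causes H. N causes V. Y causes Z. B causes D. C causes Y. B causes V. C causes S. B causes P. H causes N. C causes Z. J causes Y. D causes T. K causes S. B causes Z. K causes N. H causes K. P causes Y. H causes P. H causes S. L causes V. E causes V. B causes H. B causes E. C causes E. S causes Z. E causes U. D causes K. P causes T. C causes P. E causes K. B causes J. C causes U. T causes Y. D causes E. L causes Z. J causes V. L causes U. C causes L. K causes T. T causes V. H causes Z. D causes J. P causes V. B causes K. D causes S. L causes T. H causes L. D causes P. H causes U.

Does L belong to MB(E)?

Yes

L is a co-parent of E: both are parents of U, V.
So L ∈ MB(E).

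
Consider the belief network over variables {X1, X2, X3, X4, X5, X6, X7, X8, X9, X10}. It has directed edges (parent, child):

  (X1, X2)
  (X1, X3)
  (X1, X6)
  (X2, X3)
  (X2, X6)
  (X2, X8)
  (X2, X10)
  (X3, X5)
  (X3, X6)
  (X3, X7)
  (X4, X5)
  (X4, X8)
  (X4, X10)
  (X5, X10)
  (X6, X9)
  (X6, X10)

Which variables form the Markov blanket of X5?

{X2, X3, X4, X6, X10}

X5 has child X10.
Parents of X5: X3, X4.
Other parents of X5's children:
  X10's other parents are X2, X4, X6.
So the Markov blanket of X5 is {X2, X3, X4, X6, X10}.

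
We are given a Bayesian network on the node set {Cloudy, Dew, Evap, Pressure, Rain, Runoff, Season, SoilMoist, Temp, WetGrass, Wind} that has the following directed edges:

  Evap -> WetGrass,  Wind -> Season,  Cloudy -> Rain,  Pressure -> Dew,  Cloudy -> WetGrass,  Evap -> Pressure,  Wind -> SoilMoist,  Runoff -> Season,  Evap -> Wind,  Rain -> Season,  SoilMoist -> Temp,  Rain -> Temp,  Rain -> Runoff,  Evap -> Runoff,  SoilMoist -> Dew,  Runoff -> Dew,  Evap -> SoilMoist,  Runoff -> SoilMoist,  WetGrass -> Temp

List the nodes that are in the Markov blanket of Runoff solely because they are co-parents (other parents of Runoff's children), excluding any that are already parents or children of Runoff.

{Pressure, Wind}

Children of Runoff: Dew, Season, SoilMoist.
  Season's other parents are Rain, Wind.
  parents(SoilMoist) \ {Runoff} = {Evap, Wind}.
  parents(Dew) \ {Runoff} = {Pressure, SoilMoist}.
Excluding nodes already adjacent to Runoff (Dew, Evap, Rain, Season, SoilMoist), the co-parent-only contribution is {Pressure, Wind}.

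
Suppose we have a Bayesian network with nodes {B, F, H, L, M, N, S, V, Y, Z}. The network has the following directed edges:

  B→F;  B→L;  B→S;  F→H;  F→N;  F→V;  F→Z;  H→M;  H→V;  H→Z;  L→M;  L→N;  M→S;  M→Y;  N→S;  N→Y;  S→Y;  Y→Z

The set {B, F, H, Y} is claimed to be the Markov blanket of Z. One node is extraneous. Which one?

Parents of Z: F, H, Y.
Ch(Z) = {}.
Z has no children, so there are no co-parents.
MB(Z) = {F, H, Y}.
B is neither a parent, child, nor co-parent of Z, so it does not belong.

B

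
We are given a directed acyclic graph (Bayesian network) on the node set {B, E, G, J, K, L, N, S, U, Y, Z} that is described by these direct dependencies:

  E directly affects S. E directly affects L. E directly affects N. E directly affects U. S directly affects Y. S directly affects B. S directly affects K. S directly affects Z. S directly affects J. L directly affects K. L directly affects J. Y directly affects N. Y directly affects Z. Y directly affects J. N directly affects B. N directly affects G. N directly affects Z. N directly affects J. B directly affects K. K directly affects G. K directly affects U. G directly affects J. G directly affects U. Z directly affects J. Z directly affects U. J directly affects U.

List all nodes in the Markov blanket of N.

{B, E, G, J, K, L, S, Y, Z}

Recall MB(v) = parents ∪ children ∪ spouses, where spouses are the other parents of v's children.
N has children B, G, J, Z.
N's parents: E, Y.
Other parents of N's children:
  B: S
  G: K
  Z: S, Y
  J: G, L, S, Y, Z
So the Markov blanket of N is {B, E, G, J, K, L, S, Y, Z}.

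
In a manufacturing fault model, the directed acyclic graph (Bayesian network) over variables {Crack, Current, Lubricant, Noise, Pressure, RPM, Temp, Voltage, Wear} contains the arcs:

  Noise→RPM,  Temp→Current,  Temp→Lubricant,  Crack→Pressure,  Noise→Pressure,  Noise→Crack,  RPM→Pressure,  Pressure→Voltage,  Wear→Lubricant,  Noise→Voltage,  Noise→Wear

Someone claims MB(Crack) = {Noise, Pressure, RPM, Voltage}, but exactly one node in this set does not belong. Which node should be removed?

Voltage

Recall MB(v) = parents ∪ children ∪ spouses, where spouses are the other parents of v's children.
Crack's parents: Noise.
Ch(Crack) = {Pressure}.
Other parents of Crack's children:
  Pressure's other parents are Noise, RPM.
MB(Crack) = {Noise, Pressure, RPM}.
Voltage is neither a parent, child, nor co-parent of Crack, so it does not belong.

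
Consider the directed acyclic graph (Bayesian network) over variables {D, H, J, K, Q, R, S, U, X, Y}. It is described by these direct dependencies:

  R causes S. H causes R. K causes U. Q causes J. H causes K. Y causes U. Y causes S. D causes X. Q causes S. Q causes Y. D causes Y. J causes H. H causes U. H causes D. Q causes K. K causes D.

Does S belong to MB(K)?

No

K's children: D, U.
K has parents H, Q.
Parents of each child, excluding K:
  D: H
  U: H, Y
MB(K) = {D, H, Q, U, Y}; S is not in this set.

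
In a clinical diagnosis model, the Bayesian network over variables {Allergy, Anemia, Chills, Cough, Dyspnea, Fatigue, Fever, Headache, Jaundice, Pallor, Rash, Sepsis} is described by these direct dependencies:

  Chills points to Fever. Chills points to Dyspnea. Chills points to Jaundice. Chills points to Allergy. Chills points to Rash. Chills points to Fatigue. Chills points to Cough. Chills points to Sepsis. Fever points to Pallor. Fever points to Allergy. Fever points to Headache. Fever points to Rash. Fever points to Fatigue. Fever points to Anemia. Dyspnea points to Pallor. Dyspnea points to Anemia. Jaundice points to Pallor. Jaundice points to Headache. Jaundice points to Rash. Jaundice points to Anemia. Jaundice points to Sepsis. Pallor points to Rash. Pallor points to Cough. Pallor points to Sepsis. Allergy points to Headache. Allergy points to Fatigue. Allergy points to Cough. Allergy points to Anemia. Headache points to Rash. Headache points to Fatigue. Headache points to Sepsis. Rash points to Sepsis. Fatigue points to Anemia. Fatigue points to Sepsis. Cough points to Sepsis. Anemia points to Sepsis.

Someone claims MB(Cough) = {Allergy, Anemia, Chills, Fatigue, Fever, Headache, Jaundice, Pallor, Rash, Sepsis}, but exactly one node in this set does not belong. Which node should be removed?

Parents of Cough: Allergy, Chills, Pallor.
Ch(Cough) = {Sepsis}.
Co-parents of Cough (other parents of its children):
  Sepsis's other parents are Anemia, Chills, Fatigue, Headache, Jaundice, Pallor, Rash.
MB(Cough) = {Allergy, Anemia, Chills, Fatigue, Headache, Jaundice, Pallor, Rash, Sepsis}.
Fever is neither a parent, child, nor co-parent of Cough, so it does not belong.

Fever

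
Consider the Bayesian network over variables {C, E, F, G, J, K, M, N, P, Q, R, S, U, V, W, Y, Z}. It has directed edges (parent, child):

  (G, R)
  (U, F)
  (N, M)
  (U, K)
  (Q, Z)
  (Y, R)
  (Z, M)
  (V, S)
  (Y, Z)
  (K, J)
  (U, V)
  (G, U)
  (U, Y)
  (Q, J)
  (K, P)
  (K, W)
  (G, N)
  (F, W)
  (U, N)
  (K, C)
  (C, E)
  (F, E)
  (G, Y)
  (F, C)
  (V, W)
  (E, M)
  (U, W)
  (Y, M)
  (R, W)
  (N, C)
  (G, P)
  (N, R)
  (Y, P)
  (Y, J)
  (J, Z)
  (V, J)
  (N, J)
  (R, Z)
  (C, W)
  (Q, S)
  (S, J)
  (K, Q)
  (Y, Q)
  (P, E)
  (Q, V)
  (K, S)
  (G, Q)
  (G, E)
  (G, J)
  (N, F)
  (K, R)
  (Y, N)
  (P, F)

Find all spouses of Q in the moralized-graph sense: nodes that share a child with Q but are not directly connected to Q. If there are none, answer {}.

Children of Q: J, S, V, Z.
  V also has parent U.
  S also has parents K, V.
  parents(J) \ {Q} = {G, K, N, S, V, Y}.
  parents(Z) \ {Q} = {J, R, Y}.
Excluding nodes already adjacent to Q (G, J, K, S, V, Y, Z), the co-parent-only contribution is {N, R, U}.

{N, R, U}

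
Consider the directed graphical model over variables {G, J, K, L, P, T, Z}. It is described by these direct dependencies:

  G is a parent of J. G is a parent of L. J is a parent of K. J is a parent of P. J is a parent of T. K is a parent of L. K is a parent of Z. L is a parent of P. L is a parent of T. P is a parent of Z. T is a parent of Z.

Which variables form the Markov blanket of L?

{G, J, K, P, T}

A node's Markov blanket = Pa ∪ Ch ∪ (parents of Ch other than the node itself).
L has children P, T.
L has parents G, K.
Co-parents of L (other parents of its children):
  P's other parent is J.
  T's other parent is J.
So the Markov blanket of L is {G, J, K, P, T}.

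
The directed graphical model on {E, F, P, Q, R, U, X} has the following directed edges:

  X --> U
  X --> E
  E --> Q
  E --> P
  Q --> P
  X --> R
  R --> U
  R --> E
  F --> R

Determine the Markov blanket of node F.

{R, X}

F's parents: none.
F has child R.
Other parents of F's children:
  R also has parent X.
Union: {} ∪ {R} ∪ {X} = {R, X}.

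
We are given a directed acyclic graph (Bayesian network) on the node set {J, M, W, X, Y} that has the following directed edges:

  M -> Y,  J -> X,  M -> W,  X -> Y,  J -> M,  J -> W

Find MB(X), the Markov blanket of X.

Children of X: Y.
X's parents: J.
For each child, the remaining parents (spouses of X):
  Y: M
MB(X) = {J, M, Y}.

{J, M, Y}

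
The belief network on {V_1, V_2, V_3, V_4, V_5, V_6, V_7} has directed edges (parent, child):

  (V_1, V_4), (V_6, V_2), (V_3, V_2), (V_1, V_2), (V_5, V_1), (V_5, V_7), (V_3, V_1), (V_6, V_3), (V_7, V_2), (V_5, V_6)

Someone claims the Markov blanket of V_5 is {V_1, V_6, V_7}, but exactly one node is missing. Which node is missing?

V_3

A node's Markov blanket = Pa ∪ Ch ∪ (parents of Ch other than the node itself).
V_5's parents: none.
Ch(V_5) = {V_1, V_6, V_7}.
Co-parents of V_5 (other parents of its children):
  V_6: no additional parents.
  V_7: no additional parents.
  V_1's other parent is V_3.
MB(V_5) = {V_1, V_3, V_6, V_7}.
Comparing with the claimed set, V_3 is missing.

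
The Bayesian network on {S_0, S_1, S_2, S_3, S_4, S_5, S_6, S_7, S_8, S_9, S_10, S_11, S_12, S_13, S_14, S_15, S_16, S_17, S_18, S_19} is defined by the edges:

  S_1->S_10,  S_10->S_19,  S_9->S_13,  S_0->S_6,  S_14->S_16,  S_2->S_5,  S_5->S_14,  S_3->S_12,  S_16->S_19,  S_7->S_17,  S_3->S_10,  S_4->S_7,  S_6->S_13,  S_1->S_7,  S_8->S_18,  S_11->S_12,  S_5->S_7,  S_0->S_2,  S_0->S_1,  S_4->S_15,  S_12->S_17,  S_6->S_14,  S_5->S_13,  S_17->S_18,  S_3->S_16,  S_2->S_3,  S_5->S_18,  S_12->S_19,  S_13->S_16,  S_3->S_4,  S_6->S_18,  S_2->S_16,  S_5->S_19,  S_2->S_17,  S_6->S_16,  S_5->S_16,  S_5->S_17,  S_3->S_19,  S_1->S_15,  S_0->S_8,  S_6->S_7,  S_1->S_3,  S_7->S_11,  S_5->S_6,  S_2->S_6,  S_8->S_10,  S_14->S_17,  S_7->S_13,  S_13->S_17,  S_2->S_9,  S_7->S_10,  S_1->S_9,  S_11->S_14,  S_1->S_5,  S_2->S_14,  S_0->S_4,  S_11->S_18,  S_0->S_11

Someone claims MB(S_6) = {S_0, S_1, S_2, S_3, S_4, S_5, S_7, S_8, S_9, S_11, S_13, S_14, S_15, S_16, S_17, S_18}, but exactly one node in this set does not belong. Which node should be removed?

S_15

Recall MB(v) = parents ∪ children ∪ spouses, where spouses are the other parents of v's children.
S_6's parents: S_0, S_2, S_5.
S_6's children: S_7, S_13, S_14, S_16, S_18.
Co-parents of S_6 (other parents of its children):
  S_7 also has parents S_1, S_4, S_5.
  parents(S_13) \ {S_6} = {S_5, S_7, S_9}.
  S_14 also has parents S_2, S_5, S_11.
  parents(S_16) \ {S_6} = {S_2, S_3, S_5, S_13, S_14}.
  S_18's other parents are S_5, S_8, S_11, S_17.
MB(S_6) = {S_0, S_1, S_2, S_3, S_4, S_5, S_7, S_8, S_9, S_11, S_13, S_14, S_16, S_17, S_18}.
S_15 is neither a parent, child, nor co-parent of S_6, so it does not belong.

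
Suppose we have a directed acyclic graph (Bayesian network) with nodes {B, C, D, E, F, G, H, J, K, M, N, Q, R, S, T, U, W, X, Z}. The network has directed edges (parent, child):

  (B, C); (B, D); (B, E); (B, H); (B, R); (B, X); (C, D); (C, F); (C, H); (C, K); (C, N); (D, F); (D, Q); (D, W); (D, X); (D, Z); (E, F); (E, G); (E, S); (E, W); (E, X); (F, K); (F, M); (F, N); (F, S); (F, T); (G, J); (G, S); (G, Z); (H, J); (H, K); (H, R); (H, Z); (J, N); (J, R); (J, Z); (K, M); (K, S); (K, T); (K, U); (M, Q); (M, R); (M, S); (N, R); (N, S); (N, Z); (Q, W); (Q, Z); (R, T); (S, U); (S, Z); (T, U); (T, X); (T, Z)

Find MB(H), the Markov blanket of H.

A node's Markov blanket = Pa ∪ Ch ∪ (parents of Ch other than the node itself).
H has parents B, C.
H has children J, K, R, Z.
Parents of each child, excluding H:
  J: G
  K: C, F
  R: B, J, M, N
  Z: D, G, J, N, Q, S, T
Taking the union gives {B, C, D, F, G, J, K, M, N, Q, R, S, T, Z}.

{B, C, D, F, G, J, K, M, N, Q, R, S, T, Z}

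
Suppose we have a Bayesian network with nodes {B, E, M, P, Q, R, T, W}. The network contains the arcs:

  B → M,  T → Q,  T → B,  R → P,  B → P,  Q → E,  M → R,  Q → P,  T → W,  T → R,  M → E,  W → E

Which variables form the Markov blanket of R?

Recall MB(v) = parents ∪ children ∪ spouses, where spouses are the other parents of v's children.
Pa(R) = {M, T}.
R has child P.
Co-parents of R (other parents of its children):
  parents(P) \ {R} = {B, Q}.
Union: {M, T} ∪ {P} ∪ {B, Q} = {B, M, P, Q, T}.

{B, M, P, Q, T}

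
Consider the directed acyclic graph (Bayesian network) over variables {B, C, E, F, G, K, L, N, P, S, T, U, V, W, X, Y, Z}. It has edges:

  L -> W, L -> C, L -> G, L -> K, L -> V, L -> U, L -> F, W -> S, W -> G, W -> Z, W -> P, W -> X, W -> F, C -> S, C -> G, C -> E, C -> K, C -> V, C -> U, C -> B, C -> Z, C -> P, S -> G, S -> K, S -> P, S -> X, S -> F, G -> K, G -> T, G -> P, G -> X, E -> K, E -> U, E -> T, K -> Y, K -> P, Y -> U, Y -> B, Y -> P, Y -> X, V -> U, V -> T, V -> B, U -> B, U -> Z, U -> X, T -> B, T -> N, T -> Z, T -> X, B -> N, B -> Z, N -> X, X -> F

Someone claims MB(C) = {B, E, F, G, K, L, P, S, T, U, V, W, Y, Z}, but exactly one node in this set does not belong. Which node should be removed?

F

By definition, MB(C) is built from C's parents, C's children, and the co-parents of C.
Ch(C) = {B, E, G, K, P, S, U, V, Z}.
C has parent L.
For each child, the remaining parents (spouses of C):
  S: W
  G: L, S, W
  E: —
  K: E, G, L, S
  V: L
  U: E, L, V, Y
  B: T, U, V, Y
  Z: B, T, U, W
  P: G, K, S, W, Y
MB(C) = {B, E, G, K, L, P, S, T, U, V, W, Y, Z}.
F is neither a parent, child, nor co-parent of C, so it does not belong.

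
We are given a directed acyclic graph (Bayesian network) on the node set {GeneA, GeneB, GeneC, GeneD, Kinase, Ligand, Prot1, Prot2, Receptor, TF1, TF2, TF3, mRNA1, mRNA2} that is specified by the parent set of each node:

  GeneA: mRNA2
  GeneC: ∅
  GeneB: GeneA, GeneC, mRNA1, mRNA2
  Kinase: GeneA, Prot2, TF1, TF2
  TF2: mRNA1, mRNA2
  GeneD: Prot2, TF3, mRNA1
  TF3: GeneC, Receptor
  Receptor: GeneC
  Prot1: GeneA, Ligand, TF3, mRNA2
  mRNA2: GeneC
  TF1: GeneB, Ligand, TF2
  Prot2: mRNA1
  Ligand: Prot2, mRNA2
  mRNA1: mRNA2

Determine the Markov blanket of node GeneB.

{GeneA, GeneC, Ligand, TF1, TF2, mRNA1, mRNA2}

Recall MB(v) = parents ∪ children ∪ spouses, where spouses are the other parents of v's children.
GeneB's parents: GeneA, GeneC, mRNA1, mRNA2.
GeneB's children: TF1.
For each child, the remaining parents (spouses of GeneB):
  TF1's other parents are Ligand, TF2.
MB(GeneB) = {GeneA, GeneC, Ligand, TF1, TF2, mRNA1, mRNA2}.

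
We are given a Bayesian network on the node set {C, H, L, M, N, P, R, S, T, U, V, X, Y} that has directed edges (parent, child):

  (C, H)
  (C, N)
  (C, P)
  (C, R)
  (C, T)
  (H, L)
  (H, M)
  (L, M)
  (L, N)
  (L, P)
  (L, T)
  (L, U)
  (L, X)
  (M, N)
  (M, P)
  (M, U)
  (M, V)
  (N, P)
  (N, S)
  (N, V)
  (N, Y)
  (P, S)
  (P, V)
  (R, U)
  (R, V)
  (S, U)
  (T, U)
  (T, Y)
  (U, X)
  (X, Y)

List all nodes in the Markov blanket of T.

Ch(T) = {U, Y}.
T's parents: C, L.
Parents of each child, excluding T:
  U: L, M, R, S
  Y: N, X
So the Markov blanket of T is {C, L, M, N, R, S, U, X, Y}.

{C, L, M, N, R, S, U, X, Y}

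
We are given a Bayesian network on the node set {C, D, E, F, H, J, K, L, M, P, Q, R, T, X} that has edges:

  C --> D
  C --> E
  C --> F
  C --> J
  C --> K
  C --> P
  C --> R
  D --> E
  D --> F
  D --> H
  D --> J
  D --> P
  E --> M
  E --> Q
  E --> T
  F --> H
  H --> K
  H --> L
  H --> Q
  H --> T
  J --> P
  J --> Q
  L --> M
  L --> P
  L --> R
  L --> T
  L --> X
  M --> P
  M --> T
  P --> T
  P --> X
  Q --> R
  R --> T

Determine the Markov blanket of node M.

By definition, MB(M) is built from M's parents, M's children, and the co-parents of M.
M's parents: E, L.
M has children P, T.
For each child, the remaining parents (spouses of M):
  parents(P) \ {M} = {C, D, J, L}.
  T also has parents E, H, L, P, R.
Taking the union gives {C, D, E, H, J, L, P, R, T}.

{C, D, E, H, J, L, P, R, T}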